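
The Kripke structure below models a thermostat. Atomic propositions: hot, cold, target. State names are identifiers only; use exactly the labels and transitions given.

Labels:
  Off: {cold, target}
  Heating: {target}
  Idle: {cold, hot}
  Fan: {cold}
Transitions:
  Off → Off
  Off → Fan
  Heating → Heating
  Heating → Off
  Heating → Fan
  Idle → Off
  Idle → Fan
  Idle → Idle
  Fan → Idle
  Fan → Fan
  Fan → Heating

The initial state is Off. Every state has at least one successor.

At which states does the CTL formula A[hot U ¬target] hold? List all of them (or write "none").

{Idle, Fan}

States satisfying hot: {Idle}.
States satisfying ¬target: {Idle, Fan}.
States satisfying A[hot U ¬target]: {Idle, Fan}.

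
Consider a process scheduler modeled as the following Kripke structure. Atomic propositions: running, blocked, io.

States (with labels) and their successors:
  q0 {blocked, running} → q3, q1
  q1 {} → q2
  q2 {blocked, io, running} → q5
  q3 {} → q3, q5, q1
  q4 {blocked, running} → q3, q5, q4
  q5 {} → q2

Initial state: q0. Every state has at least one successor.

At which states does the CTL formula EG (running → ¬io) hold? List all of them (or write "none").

States satisfying running → ¬io: {q0, q1, q3, q4, q5}.
States satisfying EG (running → ¬io): {q0, q3, q4}.

{q0, q3, q4}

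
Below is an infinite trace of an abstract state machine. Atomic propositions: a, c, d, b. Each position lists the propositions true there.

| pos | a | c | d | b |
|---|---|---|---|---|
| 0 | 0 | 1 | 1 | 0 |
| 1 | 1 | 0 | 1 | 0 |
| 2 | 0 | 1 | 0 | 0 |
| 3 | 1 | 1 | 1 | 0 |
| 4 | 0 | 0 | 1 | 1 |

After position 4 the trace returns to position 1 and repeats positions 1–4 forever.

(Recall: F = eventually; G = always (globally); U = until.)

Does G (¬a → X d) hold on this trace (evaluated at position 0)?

¬a → X d holds at every position 0..4, and those are all positions ever visited, so G (¬a → X d) holds.
Positions where ¬a holds: 0, 2, 4.
Check X d at each: 0→ok, 2→ok, 4→ok.

Yes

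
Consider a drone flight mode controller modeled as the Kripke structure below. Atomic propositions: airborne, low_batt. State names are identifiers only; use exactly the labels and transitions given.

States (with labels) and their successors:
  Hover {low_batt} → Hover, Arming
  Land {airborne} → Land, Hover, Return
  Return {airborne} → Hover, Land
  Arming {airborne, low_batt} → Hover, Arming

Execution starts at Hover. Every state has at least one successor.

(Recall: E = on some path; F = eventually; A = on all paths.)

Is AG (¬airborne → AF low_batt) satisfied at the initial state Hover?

Yes

States satisfying ¬airborne → AF low_batt: {Hover, Land, Return, Arming}.
States satisfying AG (¬airborne → AF low_batt): {Hover, Land, Return, Arming}.
Every state reachable from Hover satisfies ¬airborne → AF low_batt.
Hover ∈ Sat(AG (¬airborne → AF low_batt)).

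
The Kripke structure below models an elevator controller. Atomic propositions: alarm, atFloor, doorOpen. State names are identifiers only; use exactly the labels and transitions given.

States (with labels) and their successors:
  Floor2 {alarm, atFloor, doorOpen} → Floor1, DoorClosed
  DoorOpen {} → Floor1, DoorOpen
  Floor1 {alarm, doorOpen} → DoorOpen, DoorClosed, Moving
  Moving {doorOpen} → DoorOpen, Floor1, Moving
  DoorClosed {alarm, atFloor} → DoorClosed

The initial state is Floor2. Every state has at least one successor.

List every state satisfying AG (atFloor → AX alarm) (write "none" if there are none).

{Floor2, DoorOpen, Floor1, Moving, DoorClosed}

States satisfying atFloor → AX alarm: {Floor2, DoorOpen, Floor1, Moving, DoorClosed}.
States satisfying AG (atFloor → AX alarm): {Floor2, DoorOpen, Floor1, Moving, DoorClosed}.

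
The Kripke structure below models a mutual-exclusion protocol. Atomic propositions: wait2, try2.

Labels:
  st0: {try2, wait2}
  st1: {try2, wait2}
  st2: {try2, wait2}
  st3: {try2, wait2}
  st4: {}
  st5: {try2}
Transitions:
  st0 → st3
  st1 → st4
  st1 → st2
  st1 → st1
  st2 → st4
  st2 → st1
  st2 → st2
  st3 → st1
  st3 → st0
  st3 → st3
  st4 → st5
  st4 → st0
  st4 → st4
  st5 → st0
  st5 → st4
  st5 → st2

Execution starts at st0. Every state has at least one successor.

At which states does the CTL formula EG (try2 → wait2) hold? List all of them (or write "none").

States satisfying try2 → wait2: {st0, st1, st2, st3, st4}.
States satisfying EG (try2 → wait2): {st0, st1, st2, st3, st4}.

{st0, st1, st2, st3, st4}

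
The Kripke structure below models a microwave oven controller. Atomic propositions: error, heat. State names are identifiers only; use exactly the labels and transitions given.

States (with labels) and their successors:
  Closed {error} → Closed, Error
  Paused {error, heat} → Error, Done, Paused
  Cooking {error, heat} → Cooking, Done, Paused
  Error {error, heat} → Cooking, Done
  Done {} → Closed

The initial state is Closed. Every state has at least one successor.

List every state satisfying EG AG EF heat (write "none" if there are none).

States satisfying AG EF heat: {Closed, Paused, Cooking, Error, Done}.
States satisfying EG AG EF heat: {Closed, Paused, Cooking, Error, Done}.

{Closed, Paused, Cooking, Error, Done}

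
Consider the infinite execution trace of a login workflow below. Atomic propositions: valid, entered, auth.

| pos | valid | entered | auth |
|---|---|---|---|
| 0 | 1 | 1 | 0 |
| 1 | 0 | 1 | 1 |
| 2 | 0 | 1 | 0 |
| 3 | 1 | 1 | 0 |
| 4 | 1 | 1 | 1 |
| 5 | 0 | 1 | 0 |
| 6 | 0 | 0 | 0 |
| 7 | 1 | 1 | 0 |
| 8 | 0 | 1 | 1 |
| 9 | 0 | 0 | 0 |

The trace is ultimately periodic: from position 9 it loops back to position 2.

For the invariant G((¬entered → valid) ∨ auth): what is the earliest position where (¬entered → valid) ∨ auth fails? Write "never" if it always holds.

6

Check (¬entered → valid) ∨ auth at each position in order: 0 ✓, 1 ✓, 2 ✓, 3 ✓, 4 ✓, 5 ✓.
At position 6 the labels are {}, so (¬entered → valid) ∨ auth is false there. This is the first violation.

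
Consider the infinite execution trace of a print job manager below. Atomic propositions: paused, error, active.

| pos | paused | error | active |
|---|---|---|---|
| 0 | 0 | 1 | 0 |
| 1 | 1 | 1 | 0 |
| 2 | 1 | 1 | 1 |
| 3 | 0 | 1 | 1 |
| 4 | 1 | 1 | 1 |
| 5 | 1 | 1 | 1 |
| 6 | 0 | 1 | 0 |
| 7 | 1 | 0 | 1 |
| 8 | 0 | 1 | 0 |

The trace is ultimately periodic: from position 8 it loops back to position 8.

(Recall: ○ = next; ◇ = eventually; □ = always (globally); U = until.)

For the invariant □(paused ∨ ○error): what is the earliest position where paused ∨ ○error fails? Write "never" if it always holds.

6

Check paused ∨ ○error at each position in order: 0 ✓, 1 ✓, 2 ✓, 3 ✓, 4 ✓, 5 ✓.
At position 6 the labels are {error} and the next position 7 has {active, paused}, so paused ∨ ○error is false there. This is the first violation.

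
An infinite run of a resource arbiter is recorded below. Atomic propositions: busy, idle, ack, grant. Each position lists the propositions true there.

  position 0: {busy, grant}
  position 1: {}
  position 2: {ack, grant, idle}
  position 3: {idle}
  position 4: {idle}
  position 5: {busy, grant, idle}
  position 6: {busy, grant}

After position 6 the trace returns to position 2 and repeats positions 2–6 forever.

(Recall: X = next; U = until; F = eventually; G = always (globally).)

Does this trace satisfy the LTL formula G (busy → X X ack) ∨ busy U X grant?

Yes

busy → X X ack must hold at every position from 0 onward. It fails at position 6, so G (busy → X X ack) is false.
Positions where busy holds: 0, 5, 6.
Check X X ack at each: 0→ok, 5→ok, 6→fails.
Walking from position 0: X grant first holds at position 1, and busy holds at every earlier position along the way, so busy U X grant holds.
At position 0: G (busy → X X ack) is false; busy U X grant is true; so G (busy → X X ack) ∨ busy U X grant is true.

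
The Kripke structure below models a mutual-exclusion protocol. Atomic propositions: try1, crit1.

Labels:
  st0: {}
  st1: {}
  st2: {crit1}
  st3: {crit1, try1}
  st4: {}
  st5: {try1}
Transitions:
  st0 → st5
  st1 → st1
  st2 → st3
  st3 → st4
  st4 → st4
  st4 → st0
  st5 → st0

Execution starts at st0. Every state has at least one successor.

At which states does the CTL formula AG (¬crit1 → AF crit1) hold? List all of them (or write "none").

none

States satisfying ¬crit1 → AF crit1: {st2, st3}.
States satisfying AG (¬crit1 → AF crit1): ∅.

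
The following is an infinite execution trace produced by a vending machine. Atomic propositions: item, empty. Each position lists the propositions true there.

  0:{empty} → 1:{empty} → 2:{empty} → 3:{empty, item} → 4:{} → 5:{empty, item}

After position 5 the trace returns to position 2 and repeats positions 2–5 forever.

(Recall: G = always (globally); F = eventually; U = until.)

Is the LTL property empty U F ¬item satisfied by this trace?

Walking from position 0: F ¬item first holds at position 0, and empty holds at every earlier position along the way, so empty U F ¬item holds.

Holds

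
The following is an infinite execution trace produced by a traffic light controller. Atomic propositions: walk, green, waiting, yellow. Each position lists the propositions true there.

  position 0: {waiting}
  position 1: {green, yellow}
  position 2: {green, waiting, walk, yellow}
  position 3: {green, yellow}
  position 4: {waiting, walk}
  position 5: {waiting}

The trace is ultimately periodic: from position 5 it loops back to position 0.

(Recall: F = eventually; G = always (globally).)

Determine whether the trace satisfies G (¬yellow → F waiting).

¬yellow → F waiting holds at every position 0..5, and those are all positions ever visited, so G (¬yellow → F waiting) holds.
Positions where ¬yellow holds: 0, 4, 5.
Check F waiting at each: 0→ok, 4→ok, 5→ok.

Holds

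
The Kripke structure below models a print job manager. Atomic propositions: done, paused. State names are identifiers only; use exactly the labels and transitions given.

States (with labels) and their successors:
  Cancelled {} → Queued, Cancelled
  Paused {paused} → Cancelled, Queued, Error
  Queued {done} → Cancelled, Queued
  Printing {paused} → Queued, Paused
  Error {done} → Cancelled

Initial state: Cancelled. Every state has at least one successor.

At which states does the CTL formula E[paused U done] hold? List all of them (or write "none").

{Paused, Queued, Printing, Error}

States satisfying paused: {Paused, Printing}.
States satisfying done: {Queued, Error}.
States satisfying E[paused U done]: {Paused, Queued, Printing, Error}.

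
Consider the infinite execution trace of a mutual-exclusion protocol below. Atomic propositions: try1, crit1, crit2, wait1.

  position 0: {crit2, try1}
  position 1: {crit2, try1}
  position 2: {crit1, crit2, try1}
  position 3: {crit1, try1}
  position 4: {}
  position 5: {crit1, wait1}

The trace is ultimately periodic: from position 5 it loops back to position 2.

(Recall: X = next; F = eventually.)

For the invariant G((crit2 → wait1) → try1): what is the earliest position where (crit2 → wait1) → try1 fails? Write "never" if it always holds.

Check (crit2 → wait1) → try1 at each position in order: 0 ✓, 1 ✓, 2 ✓, 3 ✓.
At position 4 the labels are {}, so (crit2 → wait1) → try1 is false there. This is the first violation.

4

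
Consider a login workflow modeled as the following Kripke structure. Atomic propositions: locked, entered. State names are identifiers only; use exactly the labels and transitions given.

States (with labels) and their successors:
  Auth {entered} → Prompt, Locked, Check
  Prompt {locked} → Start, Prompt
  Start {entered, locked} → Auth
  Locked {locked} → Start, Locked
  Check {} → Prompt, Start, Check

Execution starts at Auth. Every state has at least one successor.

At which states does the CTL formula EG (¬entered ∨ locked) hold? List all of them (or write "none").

States satisfying ¬entered ∨ locked: {Prompt, Start, Locked, Check}.
States satisfying EG (¬entered ∨ locked): {Prompt, Locked, Check}.

{Prompt, Locked, Check}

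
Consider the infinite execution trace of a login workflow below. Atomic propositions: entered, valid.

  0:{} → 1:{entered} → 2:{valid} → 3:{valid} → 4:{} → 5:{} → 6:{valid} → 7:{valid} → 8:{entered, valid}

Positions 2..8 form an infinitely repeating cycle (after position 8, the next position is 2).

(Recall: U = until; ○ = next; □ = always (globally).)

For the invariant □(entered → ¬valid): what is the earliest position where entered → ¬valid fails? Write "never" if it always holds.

Check entered → ¬valid at each position in order: 0 ✓, 1 ✓, 2 ✓, 3 ✓, 4 ✓, 5 ✓, 6 ✓, 7 ✓.
At position 8 the labels are {entered, valid}, so entered → ¬valid is false there. This is the first violation.

8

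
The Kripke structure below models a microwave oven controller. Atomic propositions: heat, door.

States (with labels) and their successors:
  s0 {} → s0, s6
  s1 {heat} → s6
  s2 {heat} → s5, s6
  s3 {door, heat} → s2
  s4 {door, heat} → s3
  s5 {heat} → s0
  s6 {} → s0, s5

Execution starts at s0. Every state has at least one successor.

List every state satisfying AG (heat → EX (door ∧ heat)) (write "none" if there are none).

States satisfying heat → EX (door ∧ heat): {s0, s4, s6}.
States satisfying AG (heat → EX (door ∧ heat)): ∅.

none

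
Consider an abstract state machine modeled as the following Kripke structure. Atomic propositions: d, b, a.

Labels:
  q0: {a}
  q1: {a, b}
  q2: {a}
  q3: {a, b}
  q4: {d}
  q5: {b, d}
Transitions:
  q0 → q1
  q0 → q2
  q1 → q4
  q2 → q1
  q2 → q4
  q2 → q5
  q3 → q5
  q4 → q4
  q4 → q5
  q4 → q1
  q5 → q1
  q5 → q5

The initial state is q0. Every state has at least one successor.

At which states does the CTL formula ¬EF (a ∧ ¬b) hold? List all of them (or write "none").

States satisfying a ∧ ¬b: {q0, q2}.
States satisfying EF (a ∧ ¬b): {q0, q2}.
States satisfying ¬EF (a ∧ ¬b): {q1, q3, q4, q5}.

{q1, q3, q4, q5}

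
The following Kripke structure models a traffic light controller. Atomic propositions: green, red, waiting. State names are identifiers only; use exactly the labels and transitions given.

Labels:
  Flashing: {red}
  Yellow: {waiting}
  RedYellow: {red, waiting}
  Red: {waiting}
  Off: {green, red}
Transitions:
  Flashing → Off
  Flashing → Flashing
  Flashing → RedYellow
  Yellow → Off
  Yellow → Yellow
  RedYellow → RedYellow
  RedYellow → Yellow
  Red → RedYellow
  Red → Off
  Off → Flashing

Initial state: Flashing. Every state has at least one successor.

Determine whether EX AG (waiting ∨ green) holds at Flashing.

States satisfying AG (waiting ∨ green): ∅.
States satisfying EX AG (waiting ∨ green): ∅.
No suitable path/successor from Flashing witnesses the formula.
Flashing ∉ Sat(EX AG (waiting ∨ green)).

No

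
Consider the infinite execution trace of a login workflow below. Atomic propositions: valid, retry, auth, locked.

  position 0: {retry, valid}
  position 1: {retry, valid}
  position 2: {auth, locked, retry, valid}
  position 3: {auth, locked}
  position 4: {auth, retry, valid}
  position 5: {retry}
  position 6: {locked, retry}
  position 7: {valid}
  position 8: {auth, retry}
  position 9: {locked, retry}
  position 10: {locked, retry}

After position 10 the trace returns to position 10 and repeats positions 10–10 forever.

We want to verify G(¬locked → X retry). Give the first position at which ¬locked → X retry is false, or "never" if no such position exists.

never

¬locked → X retry holds at every position 0..10, and those are all the positions the trace ever visits, so the invariant G(¬locked → X retry) is never violated.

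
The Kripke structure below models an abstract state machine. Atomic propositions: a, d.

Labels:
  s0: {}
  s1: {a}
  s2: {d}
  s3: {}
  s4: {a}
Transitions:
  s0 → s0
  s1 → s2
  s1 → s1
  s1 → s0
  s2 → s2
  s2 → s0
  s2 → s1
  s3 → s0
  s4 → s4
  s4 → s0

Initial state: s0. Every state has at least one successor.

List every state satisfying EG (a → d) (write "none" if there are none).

{s0, s2, s3}

States satisfying a → d: {s0, s2, s3}.
States satisfying EG (a → d): {s0, s2, s3}.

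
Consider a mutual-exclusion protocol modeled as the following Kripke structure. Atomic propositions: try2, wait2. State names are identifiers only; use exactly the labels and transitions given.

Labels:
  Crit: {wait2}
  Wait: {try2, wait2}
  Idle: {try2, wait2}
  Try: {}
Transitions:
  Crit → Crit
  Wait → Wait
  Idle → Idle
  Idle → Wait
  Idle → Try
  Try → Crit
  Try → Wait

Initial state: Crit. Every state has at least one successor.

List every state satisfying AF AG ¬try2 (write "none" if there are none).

{Crit}

States satisfying AG ¬try2: {Crit}.
States satisfying AF AG ¬try2: {Crit}.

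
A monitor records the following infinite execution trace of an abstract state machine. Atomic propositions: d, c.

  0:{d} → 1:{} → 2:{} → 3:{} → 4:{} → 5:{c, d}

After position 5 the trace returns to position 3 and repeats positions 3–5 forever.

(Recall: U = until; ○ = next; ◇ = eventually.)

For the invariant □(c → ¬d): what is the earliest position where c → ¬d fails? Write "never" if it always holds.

Check c → ¬d at each position in order: 0 ✓, 1 ✓, 2 ✓, 3 ✓, 4 ✓.
At position 5 the labels are {c, d}, so c → ¬d is false there. This is the first violation.

5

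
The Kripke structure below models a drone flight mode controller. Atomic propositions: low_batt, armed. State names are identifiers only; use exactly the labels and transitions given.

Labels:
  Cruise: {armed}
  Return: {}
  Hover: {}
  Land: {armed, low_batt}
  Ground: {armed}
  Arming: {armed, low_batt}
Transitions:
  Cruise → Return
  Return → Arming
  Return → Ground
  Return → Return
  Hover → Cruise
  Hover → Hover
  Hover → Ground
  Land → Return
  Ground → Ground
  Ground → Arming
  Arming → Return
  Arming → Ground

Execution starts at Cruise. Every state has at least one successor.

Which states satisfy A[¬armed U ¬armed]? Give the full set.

States satisfying ¬armed: {Return, Hover}.
States satisfying A[¬armed U ¬armed]: {Return, Hover}.

{Return, Hover}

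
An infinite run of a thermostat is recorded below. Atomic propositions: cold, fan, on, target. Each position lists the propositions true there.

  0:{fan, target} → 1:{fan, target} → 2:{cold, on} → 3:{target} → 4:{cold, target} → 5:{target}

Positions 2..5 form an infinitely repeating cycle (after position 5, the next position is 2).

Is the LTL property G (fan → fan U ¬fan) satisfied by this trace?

fan → fan U ¬fan holds at every position 0..5, and those are all positions ever visited, so G (fan → fan U ¬fan) holds.
Positions where fan holds: 0, 1.
Check fan U ¬fan at each: 0→ok, 1→ok.

Yes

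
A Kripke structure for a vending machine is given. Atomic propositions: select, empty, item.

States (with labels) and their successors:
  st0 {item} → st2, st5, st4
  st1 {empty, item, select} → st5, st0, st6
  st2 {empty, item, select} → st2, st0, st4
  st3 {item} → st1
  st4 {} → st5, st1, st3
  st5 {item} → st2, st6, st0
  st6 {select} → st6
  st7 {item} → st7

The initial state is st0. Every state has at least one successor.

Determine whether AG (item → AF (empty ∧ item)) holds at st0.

States satisfying item → AF (empty ∧ item): {st1, st2, st3, st4, st6}.
States satisfying AG (item → AF (empty ∧ item)): {st6}.
st0 is reachable from st0 and violates item → AF (empty ∧ item), so AG fails at st0.
st0 ∉ Sat(AG (item → AF (empty ∧ item))).

Does not hold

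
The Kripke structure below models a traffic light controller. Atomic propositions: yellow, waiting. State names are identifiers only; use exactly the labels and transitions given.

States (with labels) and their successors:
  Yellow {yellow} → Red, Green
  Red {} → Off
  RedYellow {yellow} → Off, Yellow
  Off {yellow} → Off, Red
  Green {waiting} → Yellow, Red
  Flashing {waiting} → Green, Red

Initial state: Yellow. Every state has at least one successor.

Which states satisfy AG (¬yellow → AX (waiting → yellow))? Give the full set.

{Yellow, Red, RedYellow, Off, Green}

States satisfying ¬yellow → AX (waiting → yellow): {Yellow, Red, RedYellow, Off, Green}.
States satisfying AG (¬yellow → AX (waiting → yellow)): {Yellow, Red, RedYellow, Off, Green}.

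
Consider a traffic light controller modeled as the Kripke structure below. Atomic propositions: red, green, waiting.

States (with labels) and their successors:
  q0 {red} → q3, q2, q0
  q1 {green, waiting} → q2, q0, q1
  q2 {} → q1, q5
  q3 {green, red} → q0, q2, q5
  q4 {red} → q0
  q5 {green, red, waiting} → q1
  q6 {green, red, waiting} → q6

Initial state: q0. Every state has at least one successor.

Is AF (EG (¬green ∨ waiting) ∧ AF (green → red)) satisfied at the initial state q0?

States satisfying EG (¬green ∨ waiting) ∧ AF (green → red): {q0, q2, q4, q5, q6}.
States satisfying AF (EG (¬green ∨ waiting) ∧ AF (green → red)): {q0, q2, q3, q4, q5, q6}.
q0 ∈ Sat(AF (EG (¬green ∨ waiting) ∧ AF (green → red))).

Satisfied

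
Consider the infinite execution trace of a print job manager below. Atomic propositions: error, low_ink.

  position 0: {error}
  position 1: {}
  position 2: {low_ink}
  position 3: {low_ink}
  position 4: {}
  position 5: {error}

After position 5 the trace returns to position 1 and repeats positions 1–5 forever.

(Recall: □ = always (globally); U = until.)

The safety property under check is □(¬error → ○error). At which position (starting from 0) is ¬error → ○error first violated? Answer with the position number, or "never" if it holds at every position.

Check ¬error → ○error at each position in order: 0 ✓.
At position 1 the labels are {} and the next position 2 has {low_ink}, so ¬error → ○error is false there. This is the first violation.

1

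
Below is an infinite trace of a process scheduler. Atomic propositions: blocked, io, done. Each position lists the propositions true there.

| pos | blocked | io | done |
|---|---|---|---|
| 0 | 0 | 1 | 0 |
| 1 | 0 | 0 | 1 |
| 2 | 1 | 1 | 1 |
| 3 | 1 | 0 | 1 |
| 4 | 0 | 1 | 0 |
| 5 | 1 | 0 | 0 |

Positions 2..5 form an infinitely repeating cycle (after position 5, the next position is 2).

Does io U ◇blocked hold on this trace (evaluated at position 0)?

Holds

Walking from position 0: ◇blocked first holds at position 0, and io holds at every earlier position along the way, so io U ◇blocked holds.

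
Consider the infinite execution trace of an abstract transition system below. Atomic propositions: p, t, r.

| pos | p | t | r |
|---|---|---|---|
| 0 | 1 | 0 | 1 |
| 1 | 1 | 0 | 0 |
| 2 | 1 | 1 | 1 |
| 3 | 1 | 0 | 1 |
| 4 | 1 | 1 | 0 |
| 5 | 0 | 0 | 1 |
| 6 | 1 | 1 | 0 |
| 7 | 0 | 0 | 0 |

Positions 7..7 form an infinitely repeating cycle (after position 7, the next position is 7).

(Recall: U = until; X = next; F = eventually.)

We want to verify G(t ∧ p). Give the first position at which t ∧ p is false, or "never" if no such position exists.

At position 0 the labels are {p, r}, so t ∧ p is false there. This is the first violation.

0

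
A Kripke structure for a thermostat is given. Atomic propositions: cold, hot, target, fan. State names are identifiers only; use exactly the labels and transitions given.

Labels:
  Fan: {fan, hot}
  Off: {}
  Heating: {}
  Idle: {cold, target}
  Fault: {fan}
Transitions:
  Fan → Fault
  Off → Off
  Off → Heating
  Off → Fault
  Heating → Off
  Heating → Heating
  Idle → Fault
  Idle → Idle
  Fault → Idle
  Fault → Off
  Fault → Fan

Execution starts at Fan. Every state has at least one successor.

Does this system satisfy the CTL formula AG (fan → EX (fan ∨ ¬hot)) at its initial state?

Yes

States satisfying fan → EX (fan ∨ ¬hot): {Fan, Off, Heating, Idle, Fault}.
States satisfying AG (fan → EX (fan ∨ ¬hot)): {Fan, Off, Heating, Idle, Fault}.
Every state reachable from Fan satisfies fan → EX (fan ∨ ¬hot).
Fan ∈ Sat(AG (fan → EX (fan ∨ ¬hot))).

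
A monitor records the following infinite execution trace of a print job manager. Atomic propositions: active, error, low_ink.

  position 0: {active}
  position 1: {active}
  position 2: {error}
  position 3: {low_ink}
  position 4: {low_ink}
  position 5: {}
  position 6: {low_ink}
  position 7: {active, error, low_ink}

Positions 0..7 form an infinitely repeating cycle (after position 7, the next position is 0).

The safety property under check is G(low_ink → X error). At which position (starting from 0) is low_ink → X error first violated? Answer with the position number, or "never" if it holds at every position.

Check low_ink → X error at each position in order: 0 ✓, 1 ✓, 2 ✓.
At position 3 the labels are {low_ink} and the next position 4 has {low_ink}, so low_ink → X error is false there. This is the first violation.

3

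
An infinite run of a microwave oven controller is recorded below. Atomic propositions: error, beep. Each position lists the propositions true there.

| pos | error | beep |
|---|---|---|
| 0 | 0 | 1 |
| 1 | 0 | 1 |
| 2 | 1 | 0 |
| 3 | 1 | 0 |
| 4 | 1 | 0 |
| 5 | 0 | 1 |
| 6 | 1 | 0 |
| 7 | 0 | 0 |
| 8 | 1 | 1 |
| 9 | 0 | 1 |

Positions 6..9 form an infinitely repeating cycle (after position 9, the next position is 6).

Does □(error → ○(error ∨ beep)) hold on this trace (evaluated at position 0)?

error → ○(error ∨ beep) must hold at every position from 0 onward. It fails at position 6, so □(error → ○(error ∨ beep)) is false.
Positions where error holds: 2, 3, 4, 6, 8.
Check ○(error ∨ beep) at each: 2→ok, 3→ok, 4→ok, 6→fails, 8→ok.

No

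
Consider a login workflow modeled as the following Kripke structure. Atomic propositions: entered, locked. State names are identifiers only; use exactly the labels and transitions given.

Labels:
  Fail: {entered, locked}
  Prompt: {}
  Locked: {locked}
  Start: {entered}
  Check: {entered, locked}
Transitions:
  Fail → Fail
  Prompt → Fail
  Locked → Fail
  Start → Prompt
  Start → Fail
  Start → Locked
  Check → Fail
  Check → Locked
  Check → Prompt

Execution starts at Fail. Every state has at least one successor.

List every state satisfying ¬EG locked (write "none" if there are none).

States satisfying locked: {Fail, Locked, Check}.
States satisfying EG locked: {Fail, Locked, Check}.
States satisfying ¬EG locked: {Prompt, Start}.

{Prompt, Start}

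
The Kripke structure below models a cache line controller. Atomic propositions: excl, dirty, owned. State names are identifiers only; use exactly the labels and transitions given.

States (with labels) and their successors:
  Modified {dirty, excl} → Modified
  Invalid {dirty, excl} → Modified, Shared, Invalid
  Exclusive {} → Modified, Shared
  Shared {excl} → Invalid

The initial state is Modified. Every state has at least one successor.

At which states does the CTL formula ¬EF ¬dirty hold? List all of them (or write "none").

{Modified}

States satisfying ¬dirty: {Exclusive, Shared}.
States satisfying EF ¬dirty: {Invalid, Exclusive, Shared}.
States satisfying ¬EF ¬dirty: {Modified}.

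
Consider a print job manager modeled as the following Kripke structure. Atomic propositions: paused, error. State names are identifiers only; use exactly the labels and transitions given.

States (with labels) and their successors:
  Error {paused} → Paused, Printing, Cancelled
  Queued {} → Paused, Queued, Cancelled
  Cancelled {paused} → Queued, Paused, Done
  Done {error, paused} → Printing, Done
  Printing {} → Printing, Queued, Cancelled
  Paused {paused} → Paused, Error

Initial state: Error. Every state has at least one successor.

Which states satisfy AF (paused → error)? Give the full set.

States satisfying paused → error: {Queued, Done, Printing}.
States satisfying AF (paused → error): {Queued, Done, Printing}.

{Queued, Done, Printing}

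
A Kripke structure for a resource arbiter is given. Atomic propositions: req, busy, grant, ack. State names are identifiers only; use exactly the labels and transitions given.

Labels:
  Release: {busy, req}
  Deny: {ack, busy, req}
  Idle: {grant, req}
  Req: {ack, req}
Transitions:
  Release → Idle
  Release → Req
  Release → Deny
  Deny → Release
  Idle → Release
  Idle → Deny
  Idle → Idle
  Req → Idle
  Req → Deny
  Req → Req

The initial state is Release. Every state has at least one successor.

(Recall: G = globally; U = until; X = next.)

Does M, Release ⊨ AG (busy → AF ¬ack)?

States satisfying busy → AF ¬ack: {Release, Deny, Idle, Req}.
States satisfying AG (busy → AF ¬ack): {Release, Deny, Idle, Req}.
Every state reachable from Release satisfies busy → AF ¬ack.
Release ∈ Sat(AG (busy → AF ¬ack)).

Holds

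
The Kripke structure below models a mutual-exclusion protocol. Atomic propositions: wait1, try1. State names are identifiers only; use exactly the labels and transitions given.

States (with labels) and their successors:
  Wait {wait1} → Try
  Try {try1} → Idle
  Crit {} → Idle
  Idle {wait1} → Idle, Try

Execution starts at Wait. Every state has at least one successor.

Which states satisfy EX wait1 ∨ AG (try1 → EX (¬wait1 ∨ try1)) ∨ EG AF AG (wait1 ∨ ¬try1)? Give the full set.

States satisfying wait1: {Wait, Idle}.
States satisfying EX wait1: {Try, Crit, Idle}.
States satisfying try1 → EX (¬wait1 ∨ try1): {Wait, Crit, Idle}.
States satisfying AG (try1 → EX (¬wait1 ∨ try1)): ∅.
States satisfying EX wait1 ∨ AG (try1 → EX (¬wait1 ∨ try1)): {Try, Crit, Idle}.
States satisfying AF AG (wait1 ∨ ¬try1): ∅.
States satisfying EG AF AG (wait1 ∨ ¬try1): ∅.
States satisfying EX wait1 ∨ AG (try1 → EX (¬wait1 ∨ try1)) ∨ EG AF AG (wait1 ∨ ¬try1): {Try, Crit, Idle}.

{Try, Crit, Idle}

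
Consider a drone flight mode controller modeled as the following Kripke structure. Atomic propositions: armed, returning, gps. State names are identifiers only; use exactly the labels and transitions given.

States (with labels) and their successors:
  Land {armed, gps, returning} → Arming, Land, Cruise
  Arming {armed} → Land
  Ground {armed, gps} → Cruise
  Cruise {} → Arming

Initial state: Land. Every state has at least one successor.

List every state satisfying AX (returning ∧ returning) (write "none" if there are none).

{Arming}

States satisfying returning ∧ returning: {Land}.
States satisfying AX (returning ∧ returning): {Arming}.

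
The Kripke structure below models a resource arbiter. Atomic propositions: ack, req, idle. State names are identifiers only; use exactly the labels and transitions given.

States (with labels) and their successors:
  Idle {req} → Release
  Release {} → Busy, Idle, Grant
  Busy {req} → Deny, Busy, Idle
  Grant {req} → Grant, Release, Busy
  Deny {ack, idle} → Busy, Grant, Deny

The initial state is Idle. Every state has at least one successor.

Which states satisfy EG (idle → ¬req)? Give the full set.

States satisfying idle → ¬req: {Idle, Release, Busy, Grant, Deny}.
States satisfying EG (idle → ¬req): {Idle, Release, Busy, Grant, Deny}.

{Idle, Release, Busy, Grant, Deny}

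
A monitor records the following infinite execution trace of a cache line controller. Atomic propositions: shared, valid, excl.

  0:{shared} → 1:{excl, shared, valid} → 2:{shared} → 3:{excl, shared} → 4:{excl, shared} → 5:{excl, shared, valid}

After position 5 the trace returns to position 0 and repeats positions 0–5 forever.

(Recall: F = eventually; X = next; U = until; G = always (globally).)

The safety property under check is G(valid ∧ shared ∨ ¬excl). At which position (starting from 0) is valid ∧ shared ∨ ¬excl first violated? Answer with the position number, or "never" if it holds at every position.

3

Check valid ∧ shared ∨ ¬excl at each position in order: 0 ✓, 1 ✓, 2 ✓.
At position 3 the labels are {excl, shared}, so valid ∧ shared ∨ ¬excl is false there. This is the first violation.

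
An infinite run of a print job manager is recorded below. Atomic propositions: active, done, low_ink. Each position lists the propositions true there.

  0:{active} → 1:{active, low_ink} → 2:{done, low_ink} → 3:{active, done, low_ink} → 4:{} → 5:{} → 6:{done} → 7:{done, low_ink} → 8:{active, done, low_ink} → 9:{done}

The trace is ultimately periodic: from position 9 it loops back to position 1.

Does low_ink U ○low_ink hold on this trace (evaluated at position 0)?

Walking from position 0: ○low_ink first holds at position 0, and low_ink holds at every earlier position along the way, so low_ink U ○low_ink holds.

Satisfied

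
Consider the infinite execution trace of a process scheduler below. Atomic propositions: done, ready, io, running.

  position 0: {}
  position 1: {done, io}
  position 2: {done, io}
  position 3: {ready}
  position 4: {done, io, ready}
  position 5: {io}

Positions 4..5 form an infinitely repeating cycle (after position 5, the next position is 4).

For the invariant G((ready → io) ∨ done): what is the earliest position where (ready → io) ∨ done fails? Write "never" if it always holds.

Check (ready → io) ∨ done at each position in order: 0 ✓, 1 ✓, 2 ✓.
At position 3 the labels are {ready}, so (ready → io) ∨ done is false there. This is the first violation.

3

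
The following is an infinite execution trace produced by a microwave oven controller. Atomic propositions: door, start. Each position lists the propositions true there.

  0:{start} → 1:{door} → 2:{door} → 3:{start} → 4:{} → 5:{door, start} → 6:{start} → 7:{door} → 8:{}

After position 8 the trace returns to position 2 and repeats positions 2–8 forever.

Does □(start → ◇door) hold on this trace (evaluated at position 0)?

Holds

start → ◇door holds at every position 0..8, and those are all positions ever visited, so □(start → ◇door) holds.
Positions where start holds: 0, 3, 5, 6.
Check ◇door at each: 0→ok, 3→ok, 5→ok, 6→ok.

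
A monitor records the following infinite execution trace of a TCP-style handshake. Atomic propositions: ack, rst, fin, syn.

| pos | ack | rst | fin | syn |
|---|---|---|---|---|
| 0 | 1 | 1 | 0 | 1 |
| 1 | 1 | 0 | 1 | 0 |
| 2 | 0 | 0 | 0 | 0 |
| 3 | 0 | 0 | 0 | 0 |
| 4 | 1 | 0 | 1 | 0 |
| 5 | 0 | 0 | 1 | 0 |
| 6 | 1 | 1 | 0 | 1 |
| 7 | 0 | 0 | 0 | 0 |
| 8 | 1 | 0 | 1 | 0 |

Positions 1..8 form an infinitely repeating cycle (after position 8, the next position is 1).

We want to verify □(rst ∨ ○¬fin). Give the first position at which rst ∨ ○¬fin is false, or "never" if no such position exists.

Check rst ∨ ○¬fin at each position in order: 0 ✓, 1 ✓, 2 ✓.
At position 3 the labels are {} and the next position 4 has {ack, fin}, so rst ∨ ○¬fin is false there. This is the first violation.

3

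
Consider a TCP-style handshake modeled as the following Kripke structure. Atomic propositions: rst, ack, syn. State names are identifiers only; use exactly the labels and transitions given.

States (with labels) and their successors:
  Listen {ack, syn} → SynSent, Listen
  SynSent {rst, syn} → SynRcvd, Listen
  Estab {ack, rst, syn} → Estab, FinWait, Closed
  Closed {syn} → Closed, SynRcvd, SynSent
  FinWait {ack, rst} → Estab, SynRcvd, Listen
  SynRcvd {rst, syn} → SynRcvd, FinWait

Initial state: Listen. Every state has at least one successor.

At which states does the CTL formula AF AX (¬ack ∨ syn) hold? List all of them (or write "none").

States satisfying AX (¬ack ∨ syn): {Listen, SynSent, Closed, FinWait}.
States satisfying AF AX (¬ack ∨ syn): {Listen, SynSent, Closed, FinWait}.

{Listen, SynSent, Closed, FinWait}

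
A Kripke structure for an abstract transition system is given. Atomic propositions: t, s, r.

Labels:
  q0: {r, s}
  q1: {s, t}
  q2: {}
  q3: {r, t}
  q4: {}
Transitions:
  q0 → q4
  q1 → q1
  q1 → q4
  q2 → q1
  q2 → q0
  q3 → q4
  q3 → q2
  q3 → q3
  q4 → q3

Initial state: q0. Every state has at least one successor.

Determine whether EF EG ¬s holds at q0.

States satisfying EG ¬s: {q3, q4}.
States satisfying EF EG ¬s: {q0, q1, q2, q3, q4}.
Some path from q0 reaches a state where EG ¬s holds.
q0 ∈ Sat(EF EG ¬s).

Yes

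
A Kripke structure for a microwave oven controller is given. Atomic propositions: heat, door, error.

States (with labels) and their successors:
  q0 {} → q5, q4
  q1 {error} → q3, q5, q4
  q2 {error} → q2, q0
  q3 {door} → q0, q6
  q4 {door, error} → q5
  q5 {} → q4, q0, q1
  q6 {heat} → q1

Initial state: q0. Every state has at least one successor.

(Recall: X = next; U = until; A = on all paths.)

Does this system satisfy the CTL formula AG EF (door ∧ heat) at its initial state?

Violated

States satisfying EF (door ∧ heat): ∅.
States satisfying AG EF (door ∧ heat): ∅.
q0 is reachable from q0 and violates EF (door ∧ heat), so AG fails at q0.
q0 ∉ Sat(AG EF (door ∧ heat)).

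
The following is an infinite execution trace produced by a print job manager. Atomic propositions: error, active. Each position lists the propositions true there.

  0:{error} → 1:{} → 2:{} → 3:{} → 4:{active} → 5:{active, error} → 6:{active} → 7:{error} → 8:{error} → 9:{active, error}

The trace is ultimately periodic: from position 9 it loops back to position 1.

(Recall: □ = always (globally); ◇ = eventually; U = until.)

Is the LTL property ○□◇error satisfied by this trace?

The position after 0 is 1; □◇error is true there.

Yes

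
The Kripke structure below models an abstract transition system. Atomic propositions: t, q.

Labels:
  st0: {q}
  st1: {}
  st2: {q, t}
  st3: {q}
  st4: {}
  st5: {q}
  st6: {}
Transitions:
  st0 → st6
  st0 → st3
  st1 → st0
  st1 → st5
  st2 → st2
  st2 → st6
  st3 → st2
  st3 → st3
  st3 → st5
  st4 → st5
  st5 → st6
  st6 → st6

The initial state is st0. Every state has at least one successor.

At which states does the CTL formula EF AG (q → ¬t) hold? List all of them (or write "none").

States satisfying AG (q → ¬t): {st4, st5, st6}.
States satisfying EF AG (q → ¬t): {st0, st1, st2, st3, st4, st5, st6}.

{st0, st1, st2, st3, st4, st5, st6}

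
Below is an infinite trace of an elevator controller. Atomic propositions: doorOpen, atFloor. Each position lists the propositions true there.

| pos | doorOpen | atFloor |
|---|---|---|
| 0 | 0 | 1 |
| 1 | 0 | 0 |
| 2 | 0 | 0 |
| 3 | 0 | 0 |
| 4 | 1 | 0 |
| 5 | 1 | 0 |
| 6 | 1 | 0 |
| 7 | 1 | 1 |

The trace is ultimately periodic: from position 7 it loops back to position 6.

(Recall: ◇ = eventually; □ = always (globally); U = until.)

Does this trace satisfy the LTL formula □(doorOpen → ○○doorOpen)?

Holds

doorOpen → ○○doorOpen holds at every position 0..7, and those are all positions ever visited, so □(doorOpen → ○○doorOpen) holds.
Positions where doorOpen holds: 4, 5, 6, 7.
Check ○○doorOpen at each: 4→ok, 5→ok, 6→ok, 7→ok.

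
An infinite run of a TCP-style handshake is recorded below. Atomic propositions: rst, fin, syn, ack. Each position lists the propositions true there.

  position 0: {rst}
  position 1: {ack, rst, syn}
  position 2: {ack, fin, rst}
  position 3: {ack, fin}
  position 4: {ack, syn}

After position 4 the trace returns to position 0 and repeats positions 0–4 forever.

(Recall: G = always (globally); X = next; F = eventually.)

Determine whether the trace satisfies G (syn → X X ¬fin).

Violated

syn → X X ¬fin must hold at every position from 0 onward. It fails at position 1, so G (syn → X X ¬fin) is false.
Positions where syn holds: 1, 4.
Check X X ¬fin at each: 1→fails, 4→ok.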